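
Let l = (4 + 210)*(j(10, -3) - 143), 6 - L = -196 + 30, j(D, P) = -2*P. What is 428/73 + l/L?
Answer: -1033299/6278 ≈ -164.59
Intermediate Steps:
L = 172 (L = 6 - (-196 + 30) = 6 - 1*(-166) = 6 + 166 = 172)
l = -29318 (l = (4 + 210)*(-2*(-3) - 143) = 214*(6 - 143) = 214*(-137) = -29318)
428/73 + l/L = 428/73 - 29318/172 = 428*(1/73) - 29318*1/172 = 428/73 - 14659/86 = -1033299/6278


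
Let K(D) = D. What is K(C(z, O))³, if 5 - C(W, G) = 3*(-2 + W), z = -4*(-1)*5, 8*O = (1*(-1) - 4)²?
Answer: -117649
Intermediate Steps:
O = 25/8 (O = (1*(-1) - 4)²/8 = (-1 - 4)²/8 = (⅛)*(-5)² = (⅛)*25 = 25/8 ≈ 3.1250)
z = 20 (z = 4*5 = 20)
C(W, G) = 11 - 3*W (C(W, G) = 5 - 3*(-2 + W) = 5 - (-6 + 3*W) = 5 + (6 - 3*W) = 11 - 3*W)
K(C(z, O))³ = (11 - 3*20)³ = (11 - 60)³ = (-49)³ = -117649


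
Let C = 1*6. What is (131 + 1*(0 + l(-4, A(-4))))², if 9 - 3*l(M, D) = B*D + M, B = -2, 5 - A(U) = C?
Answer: 163216/9 ≈ 18135.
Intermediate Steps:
C = 6
A(U) = -1 (A(U) = 5 - 1*6 = 5 - 6 = -1)
l(M, D) = 3 - M/3 + 2*D/3 (l(M, D) = 3 - (-2*D + M)/3 = 3 - (M - 2*D)/3 = 3 + (-M/3 + 2*D/3) = 3 - M/3 + 2*D/3)
(131 + 1*(0 + l(-4, A(-4))))² = (131 + 1*(0 + (3 - ⅓*(-4) + (⅔)*(-1))))² = (131 + 1*(0 + (3 + 4/3 - ⅔)))² = (131 + 1*(0 + 11/3))² = (131 + 1*(11/3))² = (131 + 11/3)² = (404/3)² = 163216/9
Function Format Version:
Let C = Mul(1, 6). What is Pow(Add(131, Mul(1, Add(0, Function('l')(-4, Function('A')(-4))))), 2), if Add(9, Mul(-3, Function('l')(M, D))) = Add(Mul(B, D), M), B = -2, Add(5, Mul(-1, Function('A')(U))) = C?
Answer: Rational(163216, 9) ≈ 18135.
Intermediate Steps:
C = 6
Function('A')(U) = -1 (Function('A')(U) = Add(5, Mul(-1, 6)) = Add(5, -6) = -1)
Function('l')(M, D) = Add(3, Mul(Rational(-1, 3), M), Mul(Rational(2, 3), D)) (Function('l')(M, D) = Add(3, Mul(Rational(-1, 3), Add(Mul(-2, D), M))) = Add(3, Mul(Rational(-1, 3), Add(M, Mul(-2, D)))) = Add(3, Add(Mul(Rational(-1, 3), M), Mul(Rational(2, 3), D))) = Add(3, Mul(Rational(-1, 3), M), Mul(Rational(2, 3), D)))
Pow(Add(131, Mul(1, Add(0, Function('l')(-4, Function('A')(-4))))), 2) = Pow(Add(131, Mul(1, Add(0, Add(3, Mul(Rational(-1, 3), -4), Mul(Rational(2, 3), -1))))), 2) = Pow(Add(131, Mul(1, Add(0, Add(3, Rational(4, 3), Rational(-2, 3))))), 2) = Pow(Add(131, Mul(1, Add(0, Rational(11, 3)))), 2) = Pow(Add(131, Mul(1, Rational(11, 3))), 2) = Pow(Add(131, Rational(11, 3)), 2) = Pow(Rational(404, 3), 2) = Rational(163216, 9)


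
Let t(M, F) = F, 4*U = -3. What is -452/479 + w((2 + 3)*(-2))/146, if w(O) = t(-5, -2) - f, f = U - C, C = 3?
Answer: -260615/279736 ≈ -0.93165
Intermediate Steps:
U = -¾ (U = (¼)*(-3) = -¾ ≈ -0.75000)
f = -15/4 (f = -¾ - 1*3 = -¾ - 3 = -15/4 ≈ -3.7500)
w(O) = 7/4 (w(O) = -2 - 1*(-15/4) = -2 + 15/4 = 7/4)
-452/479 + w((2 + 3)*(-2))/146 = -452/479 + (7/4)/146 = -452*1/479 + (7/4)*(1/146) = -452/479 + 7/584 = -260615/279736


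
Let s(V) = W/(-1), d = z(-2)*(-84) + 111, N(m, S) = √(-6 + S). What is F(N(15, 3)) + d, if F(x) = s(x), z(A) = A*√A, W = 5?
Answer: 106 + 168*I*√2 ≈ 106.0 + 237.59*I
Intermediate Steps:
z(A) = A^(3/2)
d = 111 + 168*I*√2 (d = (-2)^(3/2)*(-84) + 111 = -2*I*√2*(-84) + 111 = 168*I*√2 + 111 = 111 + 168*I*√2 ≈ 111.0 + 237.59*I)
s(V) = -5 (s(V) = 5/(-1) = 5*(-1) = -5)
F(x) = -5
F(N(15, 3)) + d = -5 + (111 + 168*I*√2) = 106 + 168*I*√2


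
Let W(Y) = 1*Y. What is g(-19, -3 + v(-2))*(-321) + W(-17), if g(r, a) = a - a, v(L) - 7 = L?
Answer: -17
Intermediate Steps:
v(L) = 7 + L
W(Y) = Y
g(r, a) = 0
g(-19, -3 + v(-2))*(-321) + W(-17) = 0*(-321) - 17 = 0 - 17 = -17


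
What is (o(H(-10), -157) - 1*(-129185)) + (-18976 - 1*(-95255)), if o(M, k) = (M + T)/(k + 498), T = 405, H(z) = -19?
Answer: 70063610/341 ≈ 2.0547e+5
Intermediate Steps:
o(M, k) = (405 + M)/(498 + k) (o(M, k) = (M + 405)/(k + 498) = (405 + M)/(498 + k))
(o(H(-10), -157) - 1*(-129185)) + (-18976 - 1*(-95255)) = ((405 - 19)/(498 - 157) - 1*(-129185)) + (-18976 - 1*(-95255)) = (386/341 + 129185) + (-18976 + 95255) = ((1/341)*386 + 129185) + 76279 = (386/341 + 129185) + 76279 = 44052471/341 + 76279 = 70063610/341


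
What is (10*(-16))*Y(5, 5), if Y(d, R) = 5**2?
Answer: -4000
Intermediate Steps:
Y(d, R) = 25
(10*(-16))*Y(5, 5) = (10*(-16))*25 = -160*25 = -4000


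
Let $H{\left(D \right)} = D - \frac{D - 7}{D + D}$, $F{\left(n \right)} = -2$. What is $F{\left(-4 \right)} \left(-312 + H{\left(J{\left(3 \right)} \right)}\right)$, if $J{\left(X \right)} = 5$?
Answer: $\frac{3068}{5} \approx 613.6$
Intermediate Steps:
$H{\left(D \right)} = D - \frac{-7 + D}{2 D}$
$F{\left(-4 \right)} \left(-312 + H{\left(J{\left(3 \right)} \right)}\right) = - 2 \left(-312 + \left(- \frac{1}{2} + 5 + \frac{7}{2 \cdot 5}\right)\right) = - 2 \left(-312 + \left(- \frac{1}{2} + 5 + \frac{7}{2} \cdot \frac{1}{5}\right)\right) = - 2 \left(-312 + \left(- \frac{1}{2} + 5 + \frac{7}{10}\right)\right) = - 2 \left(-312 + \frac{26}{5}\right) = \left(-2\right) \left(- \frac{1534}{5}\right) = \frac{3068}{5}$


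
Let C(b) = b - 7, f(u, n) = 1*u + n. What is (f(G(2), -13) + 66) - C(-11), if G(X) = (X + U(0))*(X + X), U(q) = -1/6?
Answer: 235/3 ≈ 78.333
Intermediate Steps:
U(q) = -⅙ (U(q) = -1*⅙ = -⅙)
G(X) = 2*X*(-⅙ + X) (G(X) = (X - ⅙)*(X + X) = (-⅙ + X)*(2*X) = 2*X*(-⅙ + X))
f(u, n) = n + u (f(u, n) = u + n = n + u)
C(b) = -7 + b
(f(G(2), -13) + 66) - C(-11) = ((-13 + (⅓)*2*(-1 + 6*2)) + 66) - (-7 - 11) = ((-13 + (⅓)*2*(-1 + 12)) + 66) - 1*(-18) = ((-13 + (⅓)*2*11) + 66) + 18 = ((-13 + 22/3) + 66) + 18 = (-17/3 + 66) + 18 = 181/3 + 18 = 235/3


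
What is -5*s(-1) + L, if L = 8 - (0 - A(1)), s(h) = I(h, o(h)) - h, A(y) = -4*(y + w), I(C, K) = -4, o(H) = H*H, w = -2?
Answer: 27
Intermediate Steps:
o(H) = H²
A(y) = 8 - 4*y (A(y) = -4*(y - 2) = -4*(-2 + y) = 8 - 4*y)
s(h) = -4 - h
L = 12 (L = 8 - (0 - (8 - 4*1)) = 8 - (0 - (8 - 4)) = 8 - (0 - 1*4) = 8 - (0 - 4) = 8 - 1*(-4) = 8 + 4 = 12)
-5*s(-1) + L = -5*(-4 - 1*(-1)) + 12 = -5*(-4 + 1) + 12 = -5*(-3) + 12 = 15 + 12 = 27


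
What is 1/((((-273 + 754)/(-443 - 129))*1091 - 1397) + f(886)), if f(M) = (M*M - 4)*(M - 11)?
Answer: 44/30222090165 ≈ 1.4559e-9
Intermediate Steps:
f(M) = (-11 + M)*(-4 + M²) (f(M) = (M² - 4)*(-11 + M) = (-4 + M²)*(-11 + M) = (-11 + M)*(-4 + M²))
1/((((-273 + 754)/(-443 - 129))*1091 - 1397) + f(886)) = 1/((((-273 + 754)/(-443 - 129))*1091 - 1397) + (44 + 886³ - 11*886² - 4*886)) = 1/(((481/(-572))*1091 - 1397) + (44 + 695506456 - 11*784996 - 3544)) = 1/(((481*(-1/572))*1091 - 1397) + (44 + 695506456 - 8634956 - 3544)) = 1/((-37/44*1091 - 1397) + 686868000) = 1/((-40367/44 - 1397) + 686868000) = 1/(-101835/44 + 686868000) = 1/(30222090165/44) = 44/30222090165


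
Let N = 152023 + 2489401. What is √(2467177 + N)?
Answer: √5108601 ≈ 2260.2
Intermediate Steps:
N = 2641424
√(2467177 + N) = √(2467177 + 2641424) = √5108601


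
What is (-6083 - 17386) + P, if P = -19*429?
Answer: -31620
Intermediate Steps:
P = -8151
(-6083 - 17386) + P = (-6083 - 17386) - 8151 = -23469 - 8151 = -31620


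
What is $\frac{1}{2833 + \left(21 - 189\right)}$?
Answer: $\frac{1}{2665} \approx 0.00037523$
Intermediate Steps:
$\frac{1}{2833 + \left(21 - 189\right)} = \frac{1}{2833 - 168} = \frac{1}{2665}$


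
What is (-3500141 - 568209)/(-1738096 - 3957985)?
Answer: 4068350/5696081 ≈ 0.71424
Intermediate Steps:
(-3500141 - 568209)/(-1738096 - 3957985) = -4068350/(-5696081) = -4068350*(-1/5696081) = 4068350/5696081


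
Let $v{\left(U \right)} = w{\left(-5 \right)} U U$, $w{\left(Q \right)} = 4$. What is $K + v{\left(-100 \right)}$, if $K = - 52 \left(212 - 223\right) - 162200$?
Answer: $-121628$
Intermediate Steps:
$v{\left(U \right)} = 4 U^{2}$ ($v{\left(U \right)} = 4 U U = 4 U^{2}$)
$K = -161628$ ($K = \left(-52\right) \left(-11\right) - 162200 = 572 - 162200 = -161628$)
$K + v{\left(-100 \right)} = -161628 + 4 \left(-100\right)^{2} = -161628 + 4 \cdot 10000 = -161628 + 40000 = -121628$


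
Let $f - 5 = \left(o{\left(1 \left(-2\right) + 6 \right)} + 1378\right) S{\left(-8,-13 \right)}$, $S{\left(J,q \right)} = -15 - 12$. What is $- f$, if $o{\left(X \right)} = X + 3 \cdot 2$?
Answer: $37471$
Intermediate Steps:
$S{\left(J,q \right)} = -27$
$o{\left(X \right)} = 6 + X$ ($o{\left(X \right)} = X + 6 = 6 + X$)
$f = -37471$ ($f = 5 + \left(\left(6 + \left(1 \left(-2\right) + 6\right)\right) + 1378\right) \left(-27\right) = 5 + \left(\left(6 + \left(-2 + 6\right)\right) + 1378\right) \left(-27\right) = 5 + \left(\left(6 + 4\right) + 1378\right) \left(-27\right) = 5 + \left(10 + 1378\right) \left(-27\right) = 5 + 1388 \left(-27\right) = 5 - 37476 = -37471$)
$- f = \left(-1\right) \left(-37471\right) = 37471$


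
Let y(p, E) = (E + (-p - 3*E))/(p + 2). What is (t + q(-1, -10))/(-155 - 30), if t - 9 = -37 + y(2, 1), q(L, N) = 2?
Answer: 27/185 ≈ 0.14595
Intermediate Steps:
y(p, E) = (-p - 2*E)/(2 + p)
t = -29 (t = 9 + (-37 + (-1*2 - 2*1)/(2 + 2)) = 9 + (-37 + (-2 - 2)/4) = 9 + (-37 + (¼)*(-4)) = 9 + (-37 - 1) = 9 - 38 = -29)
(t + q(-1, -10))/(-155 - 30) = (-29 + 2)/(-155 - 30) = -27/(-185) = -27*(-1/185) = 27/185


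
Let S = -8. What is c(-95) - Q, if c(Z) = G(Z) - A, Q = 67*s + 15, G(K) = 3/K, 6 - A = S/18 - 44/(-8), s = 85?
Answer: -9765769/1710 ≈ -5711.0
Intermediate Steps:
A = 17/18 (A = 6 - (-8/18 - 44/(-8)) = 6 - (-8*1/18 - 44*(-⅛)) = 6 - (-4/9 + 11/2) = 6 - 1*91/18 = 6 - 91/18 = 17/18 ≈ 0.94444)
Q = 5710 (Q = 67*85 + 15 = 5695 + 15 = 5710)
c(Z) = -17/18 + 3/Z (c(Z) = 3/Z - 1*17/18 = 3/Z - 17/18 = -17/18 + 3/Z)
c(-95) - Q = (-17/18 + 3/(-95)) - 1*5710 = (-17/18 + 3*(-1/95)) - 5710 = (-17/18 - 3/95) - 5710 = -1669/1710 - 5710 = -9765769/1710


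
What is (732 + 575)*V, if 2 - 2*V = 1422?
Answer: -927970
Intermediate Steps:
V = -710 (V = 1 - ½*1422 = 1 - 711 = -710)
(732 + 575)*V = (732 + 575)*(-710) = 1307*(-710) = -927970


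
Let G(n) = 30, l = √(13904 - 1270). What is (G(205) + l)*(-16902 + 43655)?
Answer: 802590 + 26753*√12634 ≈ 3.8097e+6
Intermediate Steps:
l = √12634 ≈ 112.40
(G(205) + l)*(-16902 + 43655) = (30 + √12634)*(-16902 + 43655) = (30 + √12634)*26753 = 802590 + 26753*√12634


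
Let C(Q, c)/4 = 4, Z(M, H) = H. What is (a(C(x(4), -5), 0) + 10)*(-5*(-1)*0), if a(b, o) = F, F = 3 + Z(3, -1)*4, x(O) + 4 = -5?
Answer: 0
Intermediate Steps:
x(O) = -9 (x(O) = -4 - 5 = -9)
F = -1 (F = 3 - 1*4 = 3 - 4 = -1)
C(Q, c) = 16 (C(Q, c) = 4*4 = 16)
a(b, o) = -1
(a(C(x(4), -5), 0) + 10)*(-5*(-1)*0) = (-1 + 10)*(-5*(-1)*0) = 9*(5*0) = 9*0 = 0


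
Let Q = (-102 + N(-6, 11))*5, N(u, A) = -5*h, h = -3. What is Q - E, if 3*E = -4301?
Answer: 2996/3 ≈ 998.67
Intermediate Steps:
E = -4301/3 (E = (⅓)*(-4301) = -4301/3 ≈ -1433.7)
N(u, A) = 15 (N(u, A) = -5*(-3) = 15)
Q = -435 (Q = (-102 + 15)*5 = -87*5 = -435)
Q - E = -435 - 1*(-4301/3) = -435 + 4301/3 = 2996/3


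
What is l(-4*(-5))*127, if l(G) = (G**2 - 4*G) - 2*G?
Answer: 35560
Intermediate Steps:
l(G) = G**2 - 6*G
l(-4*(-5))*127 = ((-4*(-5))*(-6 - 4*(-5)))*127 = (20*(-6 + 20))*127 = (20*14)*127 = 280*127 = 35560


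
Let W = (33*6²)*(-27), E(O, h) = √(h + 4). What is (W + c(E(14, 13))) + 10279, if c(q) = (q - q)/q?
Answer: -21797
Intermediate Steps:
E(O, h) = √(4 + h)
W = -32076 (W = (33*36)*(-27) = 1188*(-27) = -32076)
c(q) = 0 (c(q) = 0/q = 0)
(W + c(E(14, 13))) + 10279 = (-32076 + 0) + 10279 = -32076 + 10279 = -21797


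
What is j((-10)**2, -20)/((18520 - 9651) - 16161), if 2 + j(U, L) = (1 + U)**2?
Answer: -10199/7292 ≈ -1.3987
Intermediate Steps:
j(U, L) = -2 + (1 + U)**2
j((-10)**2, -20)/((18520 - 9651) - 16161) = (-2 + (1 + (-10)**2)**2)/((18520 - 9651) - 16161) = (-2 + (1 + 100)**2)/(8869 - 16161) = (-2 + 101**2)/(-7292) = (-2 + 10201)*(-1/7292) = 10199*(-1/7292) = -10199/7292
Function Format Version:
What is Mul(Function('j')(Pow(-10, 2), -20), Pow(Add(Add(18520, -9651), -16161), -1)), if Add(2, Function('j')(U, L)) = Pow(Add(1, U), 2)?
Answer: Rational(-10199, 7292) ≈ -1.3987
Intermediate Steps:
Function('j')(U, L) = Add(-2, Pow(Add(1, U), 2))
Mul(Function('j')(Pow(-10, 2), -20), Pow(Add(Add(18520, -9651), -16161), -1)) = Mul(Add(-2, Pow(Add(1, Pow(-10, 2)), 2)), Pow(Add(Add(18520, -9651), -16161), -1)) = Mul(Add(-2, Pow(Add(1, 100), 2)), Pow(Add(8869, -16161), -1)) = Mul(Add(-2, Pow(101, 2)), Pow(-7292, -1)) = Mul(Add(-2, 10201), Rational(-1, 7292)) = Mul(10199, Rational(-1, 7292)) = Rational(-10199, 7292)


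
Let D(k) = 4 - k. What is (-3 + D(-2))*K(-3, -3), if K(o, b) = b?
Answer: -9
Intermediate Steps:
(-3 + D(-2))*K(-3, -3) = (-3 + (4 - 1*(-2)))*(-3) = (-3 + (4 + 2))*(-3) = (-3 + 6)*(-3) = 3*(-3) = -9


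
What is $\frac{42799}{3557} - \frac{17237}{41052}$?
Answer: $\frac{154152049}{13274724} \approx 11.612$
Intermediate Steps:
$\frac{42799}{3557} - \frac{17237}{41052} = 42799 \cdot \frac{1}{3557} - \frac{1567}{3732} = \frac{42799}{3557} - \frac{1567}{3732} = \frac{154152049}{13274724}$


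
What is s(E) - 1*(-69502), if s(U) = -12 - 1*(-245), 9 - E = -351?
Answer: 69735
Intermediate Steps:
E = 360 (E = 9 - 1*(-351) = 9 + 351 = 360)
s(U) = 233 (s(U) = -12 + 245 = 233)
s(E) - 1*(-69502) = 233 - 1*(-69502) = 233 + 69502 = 69735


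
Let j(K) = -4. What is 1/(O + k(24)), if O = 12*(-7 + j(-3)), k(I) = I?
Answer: -1/108 ≈ -0.0092593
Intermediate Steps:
O = -132 (O = 12*(-7 - 4) = 12*(-11) = -132)
1/(O + k(24)) = 1/(-132 + 24) = 1/(-108) = -1/108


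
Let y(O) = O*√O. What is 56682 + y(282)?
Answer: 56682 + 282*√282 ≈ 61418.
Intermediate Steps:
y(O) = O^(3/2)
56682 + y(282) = 56682 + 282^(3/2) = 56682 + 282*√282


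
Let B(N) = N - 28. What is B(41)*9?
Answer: 117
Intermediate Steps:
B(N) = -28 + N
B(41)*9 = (-28 + 41)*9 = 13*9 = 117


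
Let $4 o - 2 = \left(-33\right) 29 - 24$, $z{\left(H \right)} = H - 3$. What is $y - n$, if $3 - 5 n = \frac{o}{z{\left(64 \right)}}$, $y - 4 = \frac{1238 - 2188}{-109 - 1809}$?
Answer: $\frac{3618571}{1169980} \approx 3.0928$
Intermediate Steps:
$z{\left(H \right)} = -3 + H$ ($z{\left(H \right)} = H - 3 = -3 + H$)
$o = - \frac{979}{4}$ ($o = \frac{1}{2} + \frac{\left(-33\right) 29 - 24}{4} = \frac{1}{2} + \frac{-957 - 24}{4} = \frac{1}{2} + \frac{1}{4} \left(-981\right) = \frac{1}{2} - \frac{981}{4} = - \frac{979}{4} \approx -244.75$)
$y = \frac{4311}{959}$ ($y = 4 + \frac{1238 - 2188}{-109 - 1809} = 4 - \frac{950}{-1918} = 4 - - \frac{475}{959} = 4 + \frac{475}{959} = \frac{4311}{959} \approx 4.4953$)
$n = \frac{1711}{1220}$ ($n = \frac{3}{5} - \frac{\left(- \frac{979}{4}\right) \frac{1}{-3 + 64}}{5} = \frac{3}{5} - \frac{\left(- \frac{979}{4}\right) \frac{1}{61}}{5} = \frac{3}{5} - - \frac{979}{1220} = \frac{3}{5} + \frac{979}{1220} = \frac{1711}{1220} \approx 1.4025$)
$y - n = \frac{4311}{959} - \frac{1711}{1220} = \frac{3618571}{1169980}$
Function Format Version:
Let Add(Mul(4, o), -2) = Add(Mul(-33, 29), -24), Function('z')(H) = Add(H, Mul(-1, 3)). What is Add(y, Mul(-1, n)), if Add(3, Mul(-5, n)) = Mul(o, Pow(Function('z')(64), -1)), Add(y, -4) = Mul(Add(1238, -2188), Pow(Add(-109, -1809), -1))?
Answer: Rational(3618571, 1169980) ≈ 3.0928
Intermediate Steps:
Function('z')(H) = Add(-3, H) (Function('z')(H) = Add(H, -3) = Add(-3, H))
o = Rational(-979, 4) (o = Add(Rational(1, 2), Mul(Rational(1, 4), Add(Mul(-33, 29), -24))) = Add(Rational(1, 2), Mul(Rational(1, 4), Add(-957, -24))) = Add(Rational(1, 2), Mul(Rational(1, 4), -981)) = Add(Rational(1, 2), Rational(-981, 4)) = Rational(-979, 4) ≈ -244.75)
y = Rational(4311, 959) (y = Add(4, Mul(Add(1238, -2188), Pow(Add(-109, -1809), -1))) = Add(4, Mul(-950, Pow(-1918, -1))) = Add(4, Mul(-950, Rational(-1, 1918))) = Add(4, Rational(475, 959)) = Rational(4311, 959) ≈ 4.4953)
n = Rational(1711, 1220) (n = Add(Rational(3, 5), Mul(Rational(-1, 5), Mul(Rational(-979, 4), Pow(Add(-3, 64), -1)))) = Add(Rational(3, 5), Mul(Rational(-1, 5), Mul(Rational(-979, 4), Pow(61, -1)))) = Add(Rational(3, 5), Mul(Rational(-1, 5), Mul(Rational(-979, 4), Rational(1, 61)))) = Add(Rational(3, 5), Mul(Rational(-1, 5), Rational(-979, 244))) = Add(Rational(3, 5), Rational(979, 1220)) = Rational(1711, 1220) ≈ 1.4025)
Add(y, Mul(-1, n)) = Add(Rational(4311, 959), Mul(-1, Rational(1711, 1220))) = Add(Rational(4311, 959), Rational(-1711, 1220)) = Rational(3618571, 1169980)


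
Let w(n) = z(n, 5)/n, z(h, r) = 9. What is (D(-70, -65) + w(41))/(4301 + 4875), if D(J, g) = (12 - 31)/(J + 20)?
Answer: 1229/18810800 ≈ 6.5335e-5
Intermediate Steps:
D(J, g) = -19/(20 + J)
w(n) = 9/n
(D(-70, -65) + w(41))/(4301 + 4875) = (-19/(20 - 70) + 9/41)/(4301 + 4875) = (-19/(-50) + 9*(1/41))/9176 = (-19*(-1/50) + 9/41)*(1/9176) = (19/50 + 9/41)*(1/9176) = (1229/2050)*(1/9176) = 1229/18810800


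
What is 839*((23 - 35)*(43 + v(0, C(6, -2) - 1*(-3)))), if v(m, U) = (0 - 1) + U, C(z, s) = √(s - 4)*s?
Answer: -453060 + 20136*I*√6 ≈ -4.5306e+5 + 49323.0*I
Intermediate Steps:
C(z, s) = s*√(-4 + s) (C(z, s) = √(-4 + s)*s = s*√(-4 + s))
v(m, U) = -1 + U
839*((23 - 35)*(43 + v(0, C(6, -2) - 1*(-3)))) = 839*((23 - 35)*(43 + (-1 + (-2*√(-4 - 2) - 1*(-3))))) = 839*(-12*(43 + (-1 + (-2*I*√6 + 3)))) = 839*(-12*(43 + (-1 + (3 - 2*I*√6)))) = 839*(-12*(43 + (2 - 2*I*√6))) = 839*(-12*(45 - 2*I*√6)) = 839*(-540 + 24*I*√6) = -453060 + 20136*I*√6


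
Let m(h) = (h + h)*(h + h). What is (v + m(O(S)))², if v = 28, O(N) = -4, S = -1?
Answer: 8464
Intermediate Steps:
m(h) = 4*h² (m(h) = (2*h)*(2*h) = 4*h²)
(v + m(O(S)))² = (28 + 4*(-4)²)² = (28 + 4*16)² = (28 + 64)² = 92² = 8464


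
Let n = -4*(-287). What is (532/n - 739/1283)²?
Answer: 35070084/2767075609 ≈ 0.012674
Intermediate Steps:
n = 1148
(532/n - 739/1283)² = (532/1148 - 739/1283)² = (532*(1/1148) - 739*1/1283)² = (19/41 - 739/1283)² = (-5922/52603)² = 35070084/2767075609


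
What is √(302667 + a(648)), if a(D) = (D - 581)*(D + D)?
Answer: 11*√3219 ≈ 624.10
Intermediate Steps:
a(D) = 2*D*(-581 + D) (a(D) = (-581 + D)*(2*D) = 2*D*(-581 + D))
√(302667 + a(648)) = √(302667 + 2*648*(-581 + 648)) = √(302667 + 2*648*67) = √(302667 + 86832) = √389499 = 11*√3219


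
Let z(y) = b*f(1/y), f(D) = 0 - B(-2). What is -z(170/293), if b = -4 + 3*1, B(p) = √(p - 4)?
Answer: -I*√6 ≈ -2.4495*I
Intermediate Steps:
B(p) = √(-4 + p)
f(D) = -I*√6 (f(D) = 0 - √(-4 - 2) = 0 - √(-6) = 0 - I*√6 = -I*√6)
b = -1 (b = -4 + 3 = -1)
z(y) = I*√6 (z(y) = -(-1)*I*√6 = I*√6)
-z(170/293) = -I*√6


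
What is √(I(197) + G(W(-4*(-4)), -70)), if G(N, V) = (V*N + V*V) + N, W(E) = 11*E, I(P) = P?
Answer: 9*I*√87 ≈ 83.946*I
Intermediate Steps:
G(N, V) = N + V² + N*V (G(N, V) = (N*V + V²) + N = (V² + N*V) + N = N + V² + N*V)
√(I(197) + G(W(-4*(-4)), -70)) = √(197 + (11*(-4*(-4)) + (-70)² + (11*(-4*(-4)))*(-70))) = √(197 + (11*16 + 4900 + (11*16)*(-70))) = √(197 + (176 + 4900 + 176*(-70))) = √(197 + (176 + 4900 - 12320)) = √(197 - 7244) = √(-7047) = 9*I*√87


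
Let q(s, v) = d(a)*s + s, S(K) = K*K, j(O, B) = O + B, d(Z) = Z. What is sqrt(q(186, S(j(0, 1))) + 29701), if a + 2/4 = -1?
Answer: 2*sqrt(7402) ≈ 172.07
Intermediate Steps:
a = -3/2 (a = -1/2 - 1 = -3/2 ≈ -1.5000)
j(O, B) = B + O
S(K) = K**2
q(s, v) = -s/2 (q(s, v) = -3*s/2 + s = -s/2)
sqrt(q(186, S(j(0, 1))) + 29701) = sqrt(-1/2*186 + 29701) = sqrt(-93 + 29701) = sqrt(29608) = 2*sqrt(7402)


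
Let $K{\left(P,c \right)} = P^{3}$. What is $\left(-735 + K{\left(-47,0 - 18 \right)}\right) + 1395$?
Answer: $-103163$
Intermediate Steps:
$\left(-735 + K{\left(-47,0 - 18 \right)}\right) + 1395 = \left(-735 + \left(-47\right)^{3}\right) + 1395 = \left(-735 - 103823\right) + 1395 = -104558 + 1395 = -103163$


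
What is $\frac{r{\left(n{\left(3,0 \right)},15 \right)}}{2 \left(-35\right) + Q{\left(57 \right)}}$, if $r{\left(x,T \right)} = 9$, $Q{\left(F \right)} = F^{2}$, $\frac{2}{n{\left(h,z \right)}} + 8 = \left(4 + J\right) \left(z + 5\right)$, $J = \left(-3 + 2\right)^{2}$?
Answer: $\frac{9}{3179} \approx 0.0028311$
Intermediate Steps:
$J = 1$ ($J = \left(-1\right)^{2} = 1$)
$n{\left(h,z \right)} = \frac{2}{17 + 5 z}$ ($n{\left(h,z \right)} = \frac{2}{-8 + \left(4 + 1\right) \left(z + 5\right)} = \frac{2}{-8 + 5 \left(5 + z\right)} = \frac{2}{-8 + \left(25 + 5 z\right)} = \frac{2}{17 + 5 z}$)
$\frac{r{\left(n{\left(3,0 \right)},15 \right)}}{2 \left(-35\right) + Q{\left(57 \right)}} = \frac{9}{2 \left(-35\right) + 57^{2}} = \frac{9}{-70 + 3249} = \frac{9}{3179}$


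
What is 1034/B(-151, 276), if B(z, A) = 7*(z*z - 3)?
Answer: 517/79793 ≈ 0.0064793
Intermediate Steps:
B(z, A) = -21 + 7*z² (B(z, A) = 7*(z² - 3) = 7*(-3 + z²) = -21 + 7*z²)
1034/B(-151, 276) = 1034/(-21 + 7*(-151)²) = 1034/(-21 + 7*22801) = 1034/(-21 + 159607) = 1034/159586 = 1034*(1/159586) = 517/79793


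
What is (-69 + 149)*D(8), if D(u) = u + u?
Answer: 1280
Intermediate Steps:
D(u) = 2*u
(-69 + 149)*D(8) = (-69 + 149)*(2*8) = 80*16 = 1280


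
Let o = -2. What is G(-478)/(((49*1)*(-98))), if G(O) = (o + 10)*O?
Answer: 1912/2401 ≈ 0.79634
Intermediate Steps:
G(O) = 8*O (G(O) = (-2 + 10)*O = 8*O)
G(-478)/(((49*1)*(-98))) = (8*(-478))/(((49*1)*(-98))) = -3824/(49*(-98)) = -3824/(-4802) = -3824*(-1/4802) = 1912/2401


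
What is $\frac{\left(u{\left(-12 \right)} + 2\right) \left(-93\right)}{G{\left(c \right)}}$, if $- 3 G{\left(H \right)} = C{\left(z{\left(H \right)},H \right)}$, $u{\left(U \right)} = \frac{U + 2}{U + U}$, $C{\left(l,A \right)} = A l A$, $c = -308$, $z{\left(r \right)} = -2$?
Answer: $- \frac{2697}{758912} \approx -0.0035538$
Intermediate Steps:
$C{\left(l,A \right)} = l A^{2}$
$u{\left(U \right)} = \frac{2 + U}{2 U}$
$G{\left(H \right)} = \frac{2 H^{2}}{3}$ ($G{\left(H \right)} = - \frac{\left(-2\right) H^{2}}{3} = \frac{2 H^{2}}{3}$)
$\frac{\left(u{\left(-12 \right)} + 2\right) \left(-93\right)}{G{\left(c \right)}} = \frac{\left(\frac{2 - 12}{2 \left(-12\right)} + 2\right) \left(-93\right)}{\frac{2}{3} \left(-308\right)^{2}} = \frac{\left(\frac{1}{2} \left(- \frac{1}{12}\right) \left(-10\right) + 2\right) \left(-93\right)}{\frac{2}{3} \cdot 94864} = \frac{\left(\frac{5}{12} + 2\right) \left(-93\right)}{\frac{189728}{3}} = \frac{29}{12} \left(-93\right) \frac{3}{189728} = \left(- \frac{899}{4}\right) \frac{3}{189728} = - \frac{2697}{758912}$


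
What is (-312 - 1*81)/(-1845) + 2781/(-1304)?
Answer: -1539491/801960 ≈ -1.9197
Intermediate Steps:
(-312 - 1*81)/(-1845) + 2781/(-1304) = (-312 - 81)*(-1/1845) + 2781*(-1/1304) = -393*(-1/1845) - 2781/1304 = 131/615 - 2781/1304 = -1539491/801960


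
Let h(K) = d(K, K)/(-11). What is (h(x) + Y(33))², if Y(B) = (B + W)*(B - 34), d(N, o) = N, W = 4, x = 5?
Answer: 169744/121 ≈ 1402.8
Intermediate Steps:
h(K) = -K/11 (h(K) = K/(-11) = K*(-1/11) = -K/11)
Y(B) = (-34 + B)*(4 + B) (Y(B) = (B + 4)*(B - 34) = (4 + B)*(-34 + B) = (-34 + B)*(4 + B))
(h(x) + Y(33))² = (-1/11*5 + (-136 + 33² - 30*33))² = (-5/11 + (-136 + 1089 - 990))² = (-5/11 - 37)² = (-412/11)² = 169744/121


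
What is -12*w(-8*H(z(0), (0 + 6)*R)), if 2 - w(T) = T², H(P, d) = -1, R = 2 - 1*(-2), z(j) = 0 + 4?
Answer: 744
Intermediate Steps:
z(j) = 4
R = 4 (R = 2 + 2 = 4)
w(T) = 2 - T²
-12*w(-8*H(z(0), (0 + 6)*R)) = -12*(2 - (-8*(-1))²) = -12*(2 - 1*8²) = -12*(2 - 1*64) = -12*(2 - 64) = -12*(-62) = 744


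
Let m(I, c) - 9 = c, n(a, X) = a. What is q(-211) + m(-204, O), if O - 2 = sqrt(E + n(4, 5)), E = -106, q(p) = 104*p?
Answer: -21933 + I*sqrt(102) ≈ -21933.0 + 10.1*I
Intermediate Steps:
O = 2 + I*sqrt(102) (O = 2 + sqrt(-106 + 4) = 2 + sqrt(-102) = 2 + I*sqrt(102) ≈ 2.0 + 10.1*I)
m(I, c) = 9 + c
q(-211) + m(-204, O) = 104*(-211) + (9 + (2 + I*sqrt(102))) = -21944 + (11 + I*sqrt(102)) = -21933 + I*sqrt(102)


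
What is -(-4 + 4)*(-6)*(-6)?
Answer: 0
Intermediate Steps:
-(-4 + 4)*(-6)*(-6) = -0*(-6)*(-6) = -0*(-6) = -1*0 = 0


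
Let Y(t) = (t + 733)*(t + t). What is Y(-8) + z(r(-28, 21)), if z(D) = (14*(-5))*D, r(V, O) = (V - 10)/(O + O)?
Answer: -34610/3 ≈ -11537.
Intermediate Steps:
r(V, O) = (-10 + V)/(2*O) (r(V, O) = (-10 + V)/((2*O)) = (-10 + V)*(1/(2*O)) = (-10 + V)/(2*O))
z(D) = -70*D
Y(t) = 2*t*(733 + t) (Y(t) = (733 + t)*(2*t) = 2*t*(733 + t))
Y(-8) + z(r(-28, 21)) = 2*(-8)*(733 - 8) - 35*(-10 - 28)/21 = 2*(-8)*725 - 35*(-38)/21 = -11600 - 70*(-19/21) = -11600 + 190/3 = -34610/3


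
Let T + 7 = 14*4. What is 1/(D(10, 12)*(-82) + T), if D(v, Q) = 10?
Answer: -1/771 ≈ -0.0012970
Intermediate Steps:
T = 49 (T = -7 + 14*4 = -7 + 56 = 49)
1/(D(10, 12)*(-82) + T) = 1/(10*(-82) + 49) = 1/(-820 + 49) = 1/(-771) = -1/771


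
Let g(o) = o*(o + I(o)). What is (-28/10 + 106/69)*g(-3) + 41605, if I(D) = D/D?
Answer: 4783703/115 ≈ 41597.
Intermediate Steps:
I(D) = 1
g(o) = o*(1 + o) (g(o) = o*(o + 1) = o*(1 + o))
(-28/10 + 106/69)*g(-3) + 41605 = (-28/10 + 106/69)*(-3*(1 - 3)) + 41605 = (-28*1/10 + 106*(1/69))*(-3*(-2)) + 41605 = (-14/5 + 106/69)*6 + 41605 = -436/345*6 + 41605 = -872/115 + 41605 = 4783703/115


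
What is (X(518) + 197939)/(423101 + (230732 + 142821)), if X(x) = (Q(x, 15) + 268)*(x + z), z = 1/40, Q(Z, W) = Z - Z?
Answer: 3367697/7966540 ≈ 0.42273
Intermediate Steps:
Q(Z, W) = 0
z = 1/40 ≈ 0.025000
X(x) = 67/10 + 268*x (X(x) = (0 + 268)*(x + 1/40) = 268*(1/40 + x) = 67/10 + 268*x)
(X(518) + 197939)/(423101 + (230732 + 142821)) = ((67/10 + 268*518) + 197939)/(423101 + (230732 + 142821)) = ((67/10 + 138824) + 197939)/(423101 + 373553) = (1388307/10 + 197939)/796654 = (3367697/10)*(1/796654) = 3367697/7966540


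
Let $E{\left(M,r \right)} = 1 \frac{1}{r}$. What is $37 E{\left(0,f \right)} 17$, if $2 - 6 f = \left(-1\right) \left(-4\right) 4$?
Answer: $- \frac{1887}{7} \approx -269.57$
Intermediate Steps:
$f = - \frac{7}{3}$ ($f = \frac{1}{3} - \frac{\left(-1\right) \left(-4\right) 4}{6} = \frac{1}{3} - \frac{4 \cdot 4}{6} = \frac{1}{3} - \frac{8}{3} = - \frac{7}{3} \approx -2.3333$)
$E{\left(M,r \right)} = \frac{1}{r}$
$37 E{\left(0,f \right)} 17 = \frac{37}{- \frac{7}{3}} \cdot 17 = 37 \left(- \frac{3}{7}\right) 17 = \left(- \frac{111}{7}\right) 17 = - \frac{1887}{7}$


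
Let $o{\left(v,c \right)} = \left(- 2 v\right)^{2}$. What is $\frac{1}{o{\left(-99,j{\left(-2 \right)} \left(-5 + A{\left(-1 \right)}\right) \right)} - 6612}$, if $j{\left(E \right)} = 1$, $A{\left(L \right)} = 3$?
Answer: $\frac{1}{32592} \approx 3.0682 \cdot 10^{-5}$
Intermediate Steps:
$o{\left(v,c \right)} = 4 v^{2}$
$\frac{1}{o{\left(-99,j{\left(-2 \right)} \left(-5 + A{\left(-1 \right)}\right) \right)} - 6612} = \frac{1}{4 \left(-99\right)^{2} - 6612} = \frac{1}{4 \cdot 9801 - 6612} = \frac{1}{39204 - 6612} = \frac{1}{32592}$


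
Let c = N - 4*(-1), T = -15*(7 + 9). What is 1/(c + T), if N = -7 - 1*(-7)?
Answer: -1/236 ≈ -0.0042373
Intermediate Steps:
N = 0 (N = -7 + 7 = 0)
T = -240 (T = -15*16 = -240)
c = 4 (c = 0 - 4*(-1) = 0 + 4 = 4)
1/(c + T) = 1/(4 - 240) = 1/(-236) = -1/236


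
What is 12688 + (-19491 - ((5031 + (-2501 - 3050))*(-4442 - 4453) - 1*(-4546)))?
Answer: -4636749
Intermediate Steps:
12688 + (-19491 - ((5031 + (-2501 - 3050))*(-4442 - 4453) - 1*(-4546))) = 12688 + (-19491 - ((5031 - 5551)*(-8895) + 4546)) = 12688 + (-19491 - (-520*(-8895) + 4546)) = 12688 + (-19491 - (4625400 + 4546)) = 12688 + (-19491 - 1*4629946) = 12688 + (-19491 - 4629946) = 12688 - 4649437 = -4636749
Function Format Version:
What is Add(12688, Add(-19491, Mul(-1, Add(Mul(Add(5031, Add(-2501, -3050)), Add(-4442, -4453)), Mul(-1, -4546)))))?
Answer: -4636749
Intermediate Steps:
Add(12688, Add(-19491, Mul(-1, Add(Mul(Add(5031, Add(-2501, -3050)), Add(-4442, -4453)), Mul(-1, -4546))))) = Add(12688, Add(-19491, Mul(-1, Add(Mul(Add(5031, -5551), -8895), 4546)))) = Add(12688, Add(-19491, Mul(-1, Add(Mul(-520, -8895), 4546)))) = Add(12688, Add(-19491, Mul(-1, Add(4625400, 4546)))) = Add(12688, Add(-19491, Mul(-1, 4629946))) = Add(12688, Add(-19491, -4629946)) = Add(12688, -4649437) = -4636749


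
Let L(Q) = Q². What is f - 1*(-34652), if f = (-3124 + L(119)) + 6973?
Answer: 52662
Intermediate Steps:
f = 18010 (f = (-3124 + 119²) + 6973 = (-3124 + 14161) + 6973 = 11037 + 6973 = 18010)
f - 1*(-34652) = 18010 - 1*(-34652) = 18010 + 34652 = 52662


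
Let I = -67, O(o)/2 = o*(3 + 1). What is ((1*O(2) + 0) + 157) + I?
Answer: 106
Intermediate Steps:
O(o) = 8*o (O(o) = 2*(o*(3 + 1)) = 2*(o*4) = 2*(4*o) = 8*o)
((1*O(2) + 0) + 157) + I = ((1*(8*2) + 0) + 157) - 67 = ((1*16 + 0) + 157) - 67 = ((16 + 0) + 157) - 67 = (16 + 157) - 67 = 173 - 67 = 106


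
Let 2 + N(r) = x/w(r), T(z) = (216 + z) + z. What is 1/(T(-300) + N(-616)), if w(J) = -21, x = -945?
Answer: -1/341 ≈ -0.0029326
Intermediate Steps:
T(z) = 216 + 2*z
N(r) = 43 (N(r) = -2 - 945/(-21) = -2 - 945*(-1/21) = -2 + 45 = 43)
1/(T(-300) + N(-616)) = 1/((216 + 2*(-300)) + 43) = 1/((216 - 600) + 43) = 1/(-384 + 43) = 1/(-341) = -1/341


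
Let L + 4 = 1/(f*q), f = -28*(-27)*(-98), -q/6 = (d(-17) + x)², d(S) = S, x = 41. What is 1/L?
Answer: -256048128/1024192511 ≈ -0.25000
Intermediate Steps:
q = -3456 (q = -6*(-17 + 41)² = -6*24² = -6*576 = -3456)
f = -74088 (f = 756*(-98) = -74088)
L = -1024192511/256048128 (L = -4 + 1/(-74088*(-3456)) = -4 - 1/74088*(-1/3456) = -4 + 1/256048128 = -1024192511/256048128 ≈ -4.0000)
1/L = 1/(-1024192511/256048128) = -256048128/1024192511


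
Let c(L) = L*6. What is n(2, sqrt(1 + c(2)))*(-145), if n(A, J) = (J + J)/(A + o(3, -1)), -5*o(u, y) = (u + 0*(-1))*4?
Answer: 725*sqrt(13) ≈ 2614.0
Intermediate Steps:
c(L) = 6*L
o(u, y) = -4*u/5 (o(u, y) = -(u + 0*(-1))*4/5 = -(u + 0)*4/5 = -u*4/5 = -4*u/5)
n(A, J) = 2*J/(-12/5 + A) (n(A, J) = (J + J)/(A - 4/5*3) = (2*J)/(A - 12/5) = (2*J)/(-12/5 + A) = 2*J/(-12/5 + A))
n(2, sqrt(1 + c(2)))*(-145) = (10*sqrt(1 + 6*2)/(-12 + 5*2))*(-145) = (10*sqrt(1 + 12)/(-12 + 10))*(-145) = (10*sqrt(13)/(-2))*(-145) = (10*sqrt(13)*(-1/2))*(-145) = -5*sqrt(13)*(-145) = 725*sqrt(13)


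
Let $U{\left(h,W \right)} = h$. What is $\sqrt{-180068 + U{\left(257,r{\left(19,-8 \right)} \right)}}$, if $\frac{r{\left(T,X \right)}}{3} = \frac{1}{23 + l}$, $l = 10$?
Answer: $3 i \sqrt{19979} \approx 424.04 i$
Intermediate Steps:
$r{\left(T,X \right)} = \frac{1}{11}$ ($r{\left(T,X \right)} = \frac{3}{23 + 10} = \frac{3}{33} = 3 \cdot \frac{1}{33} = \frac{1}{11}$)
$\sqrt{-180068 + U{\left(257,r{\left(19,-8 \right)} \right)}} = \sqrt{-180068 + 257} = \sqrt{-179811} = 3 i \sqrt{19979}$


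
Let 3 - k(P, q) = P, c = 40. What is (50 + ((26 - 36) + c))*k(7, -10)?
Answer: -320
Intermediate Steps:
k(P, q) = 3 - P
(50 + ((26 - 36) + c))*k(7, -10) = (50 + ((26 - 36) + 40))*(3 - 1*7) = (50 + (-10 + 40))*(3 - 7) = (50 + 30)*(-4) = 80*(-4) = -320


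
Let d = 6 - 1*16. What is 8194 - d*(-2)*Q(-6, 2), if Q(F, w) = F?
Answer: 8314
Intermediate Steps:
d = -10 (d = 6 - 16 = -10)
8194 - d*(-2)*Q(-6, 2) = 8194 - (-10*(-2))*(-6) = 8194 - 20*(-6) = 8194 - 1*(-120) = 8194 + 120 = 8314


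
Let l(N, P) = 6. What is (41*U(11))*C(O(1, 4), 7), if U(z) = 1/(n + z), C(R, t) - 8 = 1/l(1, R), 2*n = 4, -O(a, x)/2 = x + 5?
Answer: 2009/78 ≈ 25.756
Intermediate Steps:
O(a, x) = -10 - 2*x (O(a, x) = -2*(x + 5) = -2*(5 + x) = -10 - 2*x)
n = 2 (n = (½)*4 = 2)
C(R, t) = 49/6 (C(R, t) = 8 + 1/6 = 8 + ⅙ = 49/6)
U(z) = 1/(2 + z)
(41*U(11))*C(O(1, 4), 7) = (41/(2 + 11))*(49/6) = (41/13)*(49/6) = 2009/78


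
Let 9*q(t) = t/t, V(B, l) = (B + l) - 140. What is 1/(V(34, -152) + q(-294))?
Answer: -9/2321 ≈ -0.0038776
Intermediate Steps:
V(B, l) = -140 + B + l
q(t) = 1/9 (q(t) = (t/t)/9 = (1/9)*1 = 1/9)
1/(V(34, -152) + q(-294)) = 1/((-140 + 34 - 152) + 1/9) = 1/(-258 + 1/9) = 1/(-2321/9) = -9/2321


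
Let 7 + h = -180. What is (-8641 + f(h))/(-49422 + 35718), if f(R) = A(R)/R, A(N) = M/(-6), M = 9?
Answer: 3231731/5125296 ≈ 0.63055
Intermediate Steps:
A(N) = -3/2 (A(N) = 9/(-6) = 9*(-1/6) = -3/2)
h = -187 (h = -7 - 180 = -187)
f(R) = -3/(2*R)
(-8641 + f(h))/(-49422 + 35718) = (-8641 - 3/2/(-187))/(-49422 + 35718) = (-8641 - 3/2*(-1/187))/(-13704) = (-8641 + 3/374)*(-1/13704) = -3231731/374*(-1/13704) = 3231731/5125296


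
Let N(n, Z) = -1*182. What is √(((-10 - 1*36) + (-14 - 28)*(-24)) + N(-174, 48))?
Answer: 2*√195 ≈ 27.928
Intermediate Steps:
N(n, Z) = -182
√(((-10 - 1*36) + (-14 - 28)*(-24)) + N(-174, 48)) = √(((-10 - 1*36) + (-14 - 28)*(-24)) - 182) = √(((-10 - 36) - 42*(-24)) - 182) = √((-46 + 1008) - 182) = √(962 - 182) = √780 = 2*√195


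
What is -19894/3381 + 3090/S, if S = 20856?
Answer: -1375721/239844 ≈ -5.7359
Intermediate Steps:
-19894/3381 + 3090/S = -19894/3381 + 3090/20856 = -19894*1/3381 + 3090*(1/20856) = -406/69 + 515/3476 = -1375721/239844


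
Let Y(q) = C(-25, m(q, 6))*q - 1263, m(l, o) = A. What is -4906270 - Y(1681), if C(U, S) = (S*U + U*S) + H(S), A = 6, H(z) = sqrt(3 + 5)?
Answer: -4400707 - 3362*sqrt(2) ≈ -4.4055e+6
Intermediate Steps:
H(z) = 2*sqrt(2) (H(z) = sqrt(8) = 2*sqrt(2))
m(l, o) = 6
C(U, S) = 2*sqrt(2) + 2*S*U (C(U, S) = (S*U + U*S) + 2*sqrt(2) = (S*U + S*U) + 2*sqrt(2) = 2*S*U + 2*sqrt(2) = 2*sqrt(2) + 2*S*U)
Y(q) = -1263 + q*(-300 + 2*sqrt(2)) (Y(q) = (2*sqrt(2) + 2*6*(-25))*q - 1263 = (2*sqrt(2) - 300)*q - 1263 = (-300 + 2*sqrt(2))*q - 1263 = q*(-300 + 2*sqrt(2)) - 1263 = -1263 + q*(-300 + 2*sqrt(2)))
-4906270 - Y(1681) = -4906270 - (-1263 - 2*1681*(150 - sqrt(2))) = -4906270 - (-1263 + (-504300 + 3362*sqrt(2))) = -4906270 - (-505563 + 3362*sqrt(2)) = -4906270 + (505563 - 3362*sqrt(2)) = -4400707 - 3362*sqrt(2)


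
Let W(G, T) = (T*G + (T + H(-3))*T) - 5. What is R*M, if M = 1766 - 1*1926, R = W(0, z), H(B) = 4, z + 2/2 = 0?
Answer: 1280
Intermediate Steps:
z = -1 (z = -1 + 0 = -1)
W(G, T) = -5 + G*T + T*(4 + T) (W(G, T) = (T*G + (T + 4)*T) - 5 = (G*T + (4 + T)*T) - 5 = (G*T + T*(4 + T)) - 5 = -5 + G*T + T*(4 + T))
R = -8 (R = -5 + (-1)**2 + 4*(-1) + 0*(-1) = -5 + 1 - 4 + 0 = -8)
M = -160 (M = 1766 - 1926 = -160)
R*M = -8*(-160) = 1280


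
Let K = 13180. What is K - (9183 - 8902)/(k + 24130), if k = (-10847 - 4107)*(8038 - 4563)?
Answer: 684582643881/51941020 ≈ 13180.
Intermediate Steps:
k = -51965150 (k = -14954*3475 = -51965150)
K - (9183 - 8902)/(k + 24130) = 13180 - (9183 - 8902)/(-51965150 + 24130) = 13180 - 281/(-51941020) = 13180 - 281*(-1)/51941020 = 13180 - 1*(-281/51941020) = 13180 + 281/51941020 = 684582643881/51941020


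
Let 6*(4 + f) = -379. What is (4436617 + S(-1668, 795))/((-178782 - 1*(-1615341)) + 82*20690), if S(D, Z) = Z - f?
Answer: 26624875/18798834 ≈ 1.4163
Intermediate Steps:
f = -403/6 (f = -4 + (1/6)*(-379) = -4 - 379/6 = -403/6 ≈ -67.167)
S(D, Z) = 403/6 + Z (S(D, Z) = Z - 1*(-403/6) = Z + 403/6 = 403/6 + Z)
(4436617 + S(-1668, 795))/((-178782 - 1*(-1615341)) + 82*20690) = (4436617 + (403/6 + 795))/((-178782 - 1*(-1615341)) + 82*20690) = (4436617 + 5173/6)/((-178782 + 1615341) + 1696580) = 26624875/(6*(1436559 + 1696580)) = (26624875/6)/3133139 = (26624875/6)*(1/3133139) = 26624875/18798834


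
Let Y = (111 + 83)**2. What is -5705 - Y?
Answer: -43341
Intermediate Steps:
Y = 37636 (Y = 194**2 = 37636)
-5705 - Y = -5705 - 1*37636 = -5705 - 37636 = -43341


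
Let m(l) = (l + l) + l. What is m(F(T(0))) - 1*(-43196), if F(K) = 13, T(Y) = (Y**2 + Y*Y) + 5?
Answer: 43235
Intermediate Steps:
T(Y) = 5 + 2*Y**2 (T(Y) = (Y**2 + Y**2) + 5 = 2*Y**2 + 5 = 5 + 2*Y**2)
m(l) = 3*l (m(l) = 2*l + l = 3*l)
m(F(T(0))) - 1*(-43196) = 3*13 - 1*(-43196) = 39 + 43196 = 43235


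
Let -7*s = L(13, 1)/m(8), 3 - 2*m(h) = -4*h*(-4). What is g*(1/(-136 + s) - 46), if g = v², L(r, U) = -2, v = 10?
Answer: -136876475/29751 ≈ -4600.7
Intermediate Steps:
m(h) = 3/2 - 8*h (m(h) = 3/2 - (-4*h)*(-4)/2 = 3/2 - 8*h)
s = -4/875 (s = -(-2)/(7*(3/2 - 8*8)) = -(-2)/(7*(3/2 - 64)) = -(-2)/(7*(-125/2)) = -(-2)*(-2)/(7*125) = -⅐*4/125 = -4/875 ≈ -0.0045714)
g = 100 (g = 10² = 100)
g*(1/(-136 + s) - 46) = 100*(1/(-136 - 4/875) - 46) = 100*(1/(-119004/875) - 46) = 100*(-875/119004 - 46) = 100*(-5475059/119004) = -136876475/29751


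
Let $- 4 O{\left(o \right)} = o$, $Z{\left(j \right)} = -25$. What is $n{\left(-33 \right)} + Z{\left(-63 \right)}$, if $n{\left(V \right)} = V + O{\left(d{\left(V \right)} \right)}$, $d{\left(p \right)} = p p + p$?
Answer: $-322$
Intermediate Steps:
$d{\left(p \right)} = p + p^{2}$ ($d{\left(p \right)} = p^{2} + p = p + p^{2}$)
$O{\left(o \right)} = - \frac{o}{4}$
$n{\left(V \right)} = V - \frac{V \left(1 + V\right)}{4}$
$n{\left(-33 \right)} + Z{\left(-63 \right)} = \frac{1}{4} \left(-33\right) \left(3 - -33\right) - 25 = \frac{1}{4} \left(-33\right) \left(3 + 33\right) - 25 = \frac{1}{4} \left(-33\right) 36 - 25 = -297 - 25 = -322$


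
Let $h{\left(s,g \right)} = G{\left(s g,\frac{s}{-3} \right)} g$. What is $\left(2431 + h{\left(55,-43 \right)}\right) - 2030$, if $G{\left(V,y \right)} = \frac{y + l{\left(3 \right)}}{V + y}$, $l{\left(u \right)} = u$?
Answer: $\frac{1432586}{3575} \approx 400.72$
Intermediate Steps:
$G{\left(V,y \right)} = \frac{3 + y}{V + y}$ ($G{\left(V,y \right)} = \frac{y + 3}{V + y} = \frac{3 + y}{V + y}$)
$h{\left(s,g \right)} = \frac{g \left(3 - \frac{s}{3}\right)}{- \frac{s}{3} + g s}$ ($h{\left(s,g \right)} = \frac{3 + \frac{s}{-3}}{s g + \frac{s}{-3}} g = \frac{3 + s \left(- \frac{1}{3}\right)}{g s + s \left(- \frac{1}{3}\right)} g = \frac{3 - \frac{s}{3}}{g s - \frac{s}{3}} g = \frac{3 - \frac{s}{3}}{- \frac{s}{3} + g s} g = \frac{g \left(3 - \frac{s}{3}\right)}{- \frac{s}{3} + g s}$)
$\left(2431 + h{\left(55,-43 \right)}\right) - 2030 = \left(2431 - \frac{43 \left(9 - 55\right)}{55 \left(-1 + 3 \left(-43\right)\right)}\right) - 2030 = \left(2431 - \frac{43 \left(9 - 55\right)}{55 \left(-1 - 129\right)}\right) - 2030 = \left(2431 - \frac{43}{55} \frac{1}{-130} \left(-46\right)\right) - 2030 = \left(2431 - \frac{43}{55} \left(- \frac{1}{130}\right) \left(-46\right)\right) - 2030 = \left(2431 - \frac{989}{3575}\right) - 2030 = \frac{8689836}{3575} - 2030 = \frac{1432586}{3575}$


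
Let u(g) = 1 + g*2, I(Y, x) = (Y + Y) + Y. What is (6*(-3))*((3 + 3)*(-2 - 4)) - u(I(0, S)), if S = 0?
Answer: 647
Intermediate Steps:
I(Y, x) = 3*Y (I(Y, x) = 2*Y + Y = 3*Y)
u(g) = 1 + 2*g
(6*(-3))*((3 + 3)*(-2 - 4)) - u(I(0, S)) = (6*(-3))*((3 + 3)*(-2 - 4)) - (1 + 2*(3*0)) = -108*(-6) - (1 + 2*0) = -18*(-36) - (1 + 0) = 648 - 1*1 = 648 - 1 = 647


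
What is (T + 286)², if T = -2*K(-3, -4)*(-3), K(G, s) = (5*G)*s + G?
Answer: 394384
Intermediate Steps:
K(G, s) = G + 5*G*s (K(G, s) = 5*G*s + G = G + 5*G*s)
T = 342 (T = -(-6)*(1 + 5*(-4))*(-3) = -(-6)*(1 - 20)*(-3) = -(-6)*(-19)*(-3) = -2*57*(-3) = -114*(-3) = 342)
(T + 286)² = (342 + 286)² = 628² = 394384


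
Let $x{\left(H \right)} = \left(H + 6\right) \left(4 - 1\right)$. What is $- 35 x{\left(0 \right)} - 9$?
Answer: $-639$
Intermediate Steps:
$x{\left(H \right)} = 18 + 3 H$ ($x{\left(H \right)} = \left(6 + H\right) 3 = 18 + 3 H$)
$- 35 x{\left(0 \right)} - 9 = - 35 \left(18 + 3 \cdot 0\right) - 9 = - 35 \left(18 + 0\right) - 9 = \left(-35\right) 18 - 9 = -630 - 9 = -639$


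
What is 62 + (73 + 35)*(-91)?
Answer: -9766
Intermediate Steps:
62 + (73 + 35)*(-91) = 62 + 108*(-91) = 62 - 9828 = -9766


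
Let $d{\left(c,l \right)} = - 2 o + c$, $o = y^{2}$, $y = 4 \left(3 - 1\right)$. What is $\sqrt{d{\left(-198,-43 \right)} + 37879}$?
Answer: $47 \sqrt{17} \approx 193.79$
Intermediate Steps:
$y = 8$ ($y = 4 \cdot 2 = 8$)
$o = 64$ ($o = 8^{2} = 64$)
$d{\left(c,l \right)} = -128 + c$ ($d{\left(c,l \right)} = \left(-2\right) 64 + c = -128 + c$)
$\sqrt{d{\left(-198,-43 \right)} + 37879} = \sqrt{\left(-128 - 198\right) + 37879} = \sqrt{-326 + 37879} = \sqrt{37553} = 47 \sqrt{17}$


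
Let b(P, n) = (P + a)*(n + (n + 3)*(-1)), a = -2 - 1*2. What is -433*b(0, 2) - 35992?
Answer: -41188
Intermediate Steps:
a = -4 (a = -2 - 2 = -4)
b(P, n) = 12 - 3*P (b(P, n) = (P - 4)*(n + (n + 3)*(-1)) = (-4 + P)*(n + (3 + n)*(-1)) = (-4 + P)*(n + (-3 - n)) = (-4 + P)*(-3) = 12 - 3*P)
-433*b(0, 2) - 35992 = -433*(12 - 3*0) - 35992 = -433*(12 + 0) - 35992 = -433*12 - 35992 = -5196 - 35992 = -41188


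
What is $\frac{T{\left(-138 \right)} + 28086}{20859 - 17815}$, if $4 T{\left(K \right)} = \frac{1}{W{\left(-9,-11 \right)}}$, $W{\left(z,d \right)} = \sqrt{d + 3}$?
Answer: $\frac{14043}{1522} - \frac{i \sqrt{2}}{48704} \approx 9.2267 - 2.9037 \cdot 10^{-5} i$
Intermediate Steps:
$W{\left(z,d \right)} = \sqrt{3 + d}$
$T{\left(K \right)} = - \frac{i \sqrt{2}}{16}$ ($T{\left(K \right)} = \frac{1}{4 \sqrt{3 - 11}} = \frac{1}{4 \sqrt{-8}} = \frac{1}{4 \cdot 2 i \sqrt{2}} = \frac{\left(- \frac{1}{4}\right) i \sqrt{2}}{4} = - \frac{i \sqrt{2}}{16}$)
$\frac{T{\left(-138 \right)} + 28086}{20859 - 17815} = \frac{- \frac{i \sqrt{2}}{16} + 28086}{20859 - 17815} = \frac{28086 - \frac{i \sqrt{2}}{16}}{3044} = \left(28086 - \frac{i \sqrt{2}}{16}\right) \frac{1}{3044} = \frac{14043}{1522} - \frac{i \sqrt{2}}{48704}$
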